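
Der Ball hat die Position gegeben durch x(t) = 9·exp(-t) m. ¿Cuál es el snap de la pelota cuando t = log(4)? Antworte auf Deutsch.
Ausgehend von der Position x(t) = 9·exp(-t), nehmen wir 4 Ableitungen. Durch Ableiten von der Position erhalten wir die Geschwindigkeit: v(t) = -9·exp(-t). Durch Ableiten von der Geschwindigkeit erhalten wir die Beschleunigung: a(t) = 9·exp(-t). Die Ableitung von der Beschleunigung ergibt den Ruck: j(t) = -9·exp(-t). Die Ableitung von dem Ruck ergibt den Snap: s(t) = 9·exp(-t). Wir haben den Snap s(t) = 9·exp(-t). Durch Einsetzen von t = log(4): s(log(4)) = 9/4.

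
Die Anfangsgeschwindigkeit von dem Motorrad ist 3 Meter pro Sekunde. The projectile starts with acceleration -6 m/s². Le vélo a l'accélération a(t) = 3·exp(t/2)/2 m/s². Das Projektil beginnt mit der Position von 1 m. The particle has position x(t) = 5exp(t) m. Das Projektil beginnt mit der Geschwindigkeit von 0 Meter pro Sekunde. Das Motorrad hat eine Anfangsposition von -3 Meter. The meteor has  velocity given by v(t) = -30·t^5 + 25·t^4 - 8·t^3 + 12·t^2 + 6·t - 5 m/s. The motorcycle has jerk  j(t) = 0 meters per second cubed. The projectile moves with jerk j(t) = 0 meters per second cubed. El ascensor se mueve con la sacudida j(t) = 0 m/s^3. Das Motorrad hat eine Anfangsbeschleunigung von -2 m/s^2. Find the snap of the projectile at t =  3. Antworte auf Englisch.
Starting from jerk j(t) = 0, we take 1 derivative. Taking d/dt of j(t), we find s(t) = 0. We have snap s(t) = 0. Substituting t = 3: s(3) = 0.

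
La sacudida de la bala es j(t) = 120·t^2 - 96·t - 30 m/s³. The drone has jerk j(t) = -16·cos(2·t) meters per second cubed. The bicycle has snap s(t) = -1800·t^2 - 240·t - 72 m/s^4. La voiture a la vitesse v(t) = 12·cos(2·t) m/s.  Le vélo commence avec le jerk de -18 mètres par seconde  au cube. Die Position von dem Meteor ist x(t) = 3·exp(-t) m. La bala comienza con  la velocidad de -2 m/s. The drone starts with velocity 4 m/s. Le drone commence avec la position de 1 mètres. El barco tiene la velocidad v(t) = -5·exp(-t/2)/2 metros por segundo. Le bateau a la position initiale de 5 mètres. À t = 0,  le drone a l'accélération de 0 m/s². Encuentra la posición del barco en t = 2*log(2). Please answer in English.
We need to integrate our velocity equation v(t) = -5·exp(-t/2)/2 1 time. The antiderivative of velocity is position. Using x(0) = 5, we get x(t) = 5·exp(-t/2). From the given position equation x(t) = 5·exp(-t/2), we substitute t = 2*log(2) to get x = 5/2.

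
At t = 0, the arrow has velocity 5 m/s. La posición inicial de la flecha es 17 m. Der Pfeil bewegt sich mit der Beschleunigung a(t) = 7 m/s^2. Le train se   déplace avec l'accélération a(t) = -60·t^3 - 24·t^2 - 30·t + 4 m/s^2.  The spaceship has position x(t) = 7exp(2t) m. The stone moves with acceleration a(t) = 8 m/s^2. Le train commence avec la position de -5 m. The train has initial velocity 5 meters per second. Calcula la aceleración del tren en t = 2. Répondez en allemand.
Wir haben die Beschleunigung a(t) = -60·t^3 - 24·t^2 - 30·t + 4. Durch Einsetzen von t = 2: a(2) = -632.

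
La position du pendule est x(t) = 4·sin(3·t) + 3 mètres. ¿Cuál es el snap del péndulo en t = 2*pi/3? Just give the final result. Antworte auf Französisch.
La réponse est 0.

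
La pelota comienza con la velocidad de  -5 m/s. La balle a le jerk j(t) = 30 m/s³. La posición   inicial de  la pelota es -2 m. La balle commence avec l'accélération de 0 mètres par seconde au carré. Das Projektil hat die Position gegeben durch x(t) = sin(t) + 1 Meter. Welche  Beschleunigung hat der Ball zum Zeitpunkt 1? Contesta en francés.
En partant du jerk j(t) = 30, nous prenons 1 intégrale. En prenant ∫j(t)dt et en appliquant a(0) = 0, nous trouvons a(t) = 30·t. En utilisant a(t) = 30·t et en substituant t = 1, nous trouvons a = 30.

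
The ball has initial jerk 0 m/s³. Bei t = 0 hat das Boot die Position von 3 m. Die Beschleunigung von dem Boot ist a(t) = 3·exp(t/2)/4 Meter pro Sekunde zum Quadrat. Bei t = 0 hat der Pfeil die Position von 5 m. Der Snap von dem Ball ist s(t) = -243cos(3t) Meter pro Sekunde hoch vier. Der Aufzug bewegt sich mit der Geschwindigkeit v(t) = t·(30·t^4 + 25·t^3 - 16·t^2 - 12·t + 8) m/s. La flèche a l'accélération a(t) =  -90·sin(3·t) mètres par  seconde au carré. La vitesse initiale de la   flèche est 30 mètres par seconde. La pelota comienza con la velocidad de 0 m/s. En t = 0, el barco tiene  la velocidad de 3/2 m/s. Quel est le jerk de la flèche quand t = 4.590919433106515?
En partant de l'accélération a(t) = -90·sin(3·t), nous prenons 1 dérivée. La dérivée de l'accélération donne le jerk: j(t) = -270·cos(3·t). De l'équation du jerk j(t) = -270·cos(3·t), nous substituons t = 4.590919433106515 pour obtenir j = -96.2271442031391.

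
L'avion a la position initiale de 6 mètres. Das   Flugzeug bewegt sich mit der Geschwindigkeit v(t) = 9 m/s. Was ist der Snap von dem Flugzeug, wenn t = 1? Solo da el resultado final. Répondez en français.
Le snap à t = 1 est s = 0.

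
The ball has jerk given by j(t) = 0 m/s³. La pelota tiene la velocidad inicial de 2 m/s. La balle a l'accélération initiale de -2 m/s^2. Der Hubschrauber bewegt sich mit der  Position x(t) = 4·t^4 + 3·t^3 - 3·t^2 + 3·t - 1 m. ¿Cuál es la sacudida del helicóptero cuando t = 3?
Partiendo de la posición x(t) = 4·t^4 + 3·t^3 - 3·t^2 + 3·t - 1, tomamos 3 derivadas. Tomando d/dt de x(t), encontramos v(t) = 16·t^3 + 9·t^2 - 6·t + 3. Tomando d/dt de v(t), encontramos a(t) = 48·t^2 + 18·t - 6. La derivada de la aceleración da la sacudida: j(t) = 96·t + 18. Usando j(t) = 96·t + 18 y sustituyendo t = 3, encontramos j = 306.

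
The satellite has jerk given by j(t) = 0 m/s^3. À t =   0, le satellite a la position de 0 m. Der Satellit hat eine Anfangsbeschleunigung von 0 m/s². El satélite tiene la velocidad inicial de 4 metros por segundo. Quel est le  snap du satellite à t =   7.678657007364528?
Nous devons dériver notre équation du jerk j(t) = 0 1 fois. En prenant d/dt de j(t), nous trouvons s(t) = 0. De l'équation du snap s(t) = 0, nous substituons t = 7.678657007364528 pour obtenir s = 0.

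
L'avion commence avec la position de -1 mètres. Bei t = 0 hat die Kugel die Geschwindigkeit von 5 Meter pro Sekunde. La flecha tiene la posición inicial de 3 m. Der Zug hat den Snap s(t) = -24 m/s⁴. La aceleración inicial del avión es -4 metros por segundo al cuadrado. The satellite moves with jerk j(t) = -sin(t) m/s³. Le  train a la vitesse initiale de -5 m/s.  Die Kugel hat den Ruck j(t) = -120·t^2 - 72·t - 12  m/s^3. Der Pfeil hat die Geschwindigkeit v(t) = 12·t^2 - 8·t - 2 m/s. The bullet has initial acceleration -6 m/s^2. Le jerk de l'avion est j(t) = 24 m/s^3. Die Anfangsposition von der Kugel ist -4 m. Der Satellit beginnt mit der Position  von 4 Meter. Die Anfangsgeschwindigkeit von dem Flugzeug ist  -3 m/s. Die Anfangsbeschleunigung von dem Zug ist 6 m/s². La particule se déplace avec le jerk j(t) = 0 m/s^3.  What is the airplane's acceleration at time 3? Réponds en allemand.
Ausgehend von dem Ruck j(t) = 24, nehmen wir 1 Stammfunktion. Das Integral von dem Ruck ist die Beschleunigung. Mit a(0) = -4 erhalten wir a(t) = 24·t - 4. Aus der Gleichung für die Beschleunigung a(t) = 24·t - 4, setzen wir t = 3 ein und erhalten a = 68.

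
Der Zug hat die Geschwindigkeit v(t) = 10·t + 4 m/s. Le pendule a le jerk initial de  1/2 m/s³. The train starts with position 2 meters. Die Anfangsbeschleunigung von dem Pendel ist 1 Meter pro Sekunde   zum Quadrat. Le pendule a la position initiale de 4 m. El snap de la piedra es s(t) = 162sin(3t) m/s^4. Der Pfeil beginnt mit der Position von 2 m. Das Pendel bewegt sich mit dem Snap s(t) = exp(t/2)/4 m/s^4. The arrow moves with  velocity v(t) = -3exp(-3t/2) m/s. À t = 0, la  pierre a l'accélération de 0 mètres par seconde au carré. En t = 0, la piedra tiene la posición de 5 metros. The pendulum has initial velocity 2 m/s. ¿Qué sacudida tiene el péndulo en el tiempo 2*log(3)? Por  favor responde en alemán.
Ausgehend von dem Snap s(t) = exp(t/2)/4, nehmen wir 1 Integral. Das Integral von dem Snap, mit j(0) = 1/2, ergibt den Ruck: j(t) = exp(t/2)/2. Wir haben den Ruck j(t) = exp(t/2)/2. Durch Einsetzen von t = 2*log(3): j(2*log(3)) = 3/2.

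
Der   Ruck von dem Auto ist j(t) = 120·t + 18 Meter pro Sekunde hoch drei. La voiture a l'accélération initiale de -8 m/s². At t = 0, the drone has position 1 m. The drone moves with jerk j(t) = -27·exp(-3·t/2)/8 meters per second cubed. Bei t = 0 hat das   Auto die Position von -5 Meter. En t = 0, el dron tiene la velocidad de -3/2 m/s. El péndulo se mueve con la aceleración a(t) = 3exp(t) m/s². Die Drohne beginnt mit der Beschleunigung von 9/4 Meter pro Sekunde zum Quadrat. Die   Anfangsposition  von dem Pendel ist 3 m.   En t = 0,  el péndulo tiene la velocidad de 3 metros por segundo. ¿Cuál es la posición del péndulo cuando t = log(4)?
Necesitamos integrar nuestra ecuación de la aceleración a(t) = 3·exp(t) 2 veces. Integrando la aceleración y usando la condición inicial v(0) = 3, obtenemos v(t) = 3·exp(t). Tomando ∫v(t)dt y aplicando x(0) = 3, encontramos x(t) = 3·exp(t). Usando x(t) = 3·exp(t) y sustituyendo t = log(4), encontramos x = 12.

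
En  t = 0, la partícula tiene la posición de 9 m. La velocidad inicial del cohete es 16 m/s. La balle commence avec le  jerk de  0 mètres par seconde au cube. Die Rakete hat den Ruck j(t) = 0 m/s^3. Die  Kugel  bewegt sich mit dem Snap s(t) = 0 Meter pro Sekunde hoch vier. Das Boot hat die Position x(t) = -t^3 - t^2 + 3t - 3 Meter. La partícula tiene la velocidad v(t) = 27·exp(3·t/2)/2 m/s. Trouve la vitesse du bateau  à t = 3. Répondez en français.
Pour résoudre ceci, nous devons prendre 1 dérivée de notre équation de la position x(t) = -t^3 - t^2 + 3·t - 3. La dérivée de la position donne la vitesse: v(t) = -3·t^2 - 2·t + 3. De l'équation de la vitesse v(t) = -3·t^2 - 2·t + 3, nous substituons t = 3 pour obtenir v = -30.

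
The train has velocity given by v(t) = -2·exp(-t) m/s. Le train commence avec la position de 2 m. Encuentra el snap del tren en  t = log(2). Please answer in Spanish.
Partiendo de la velocidad v(t) = -2·exp(-t), tomamos 3 derivadas. Tomando d/dt de v(t), encontramos a(t) = 2·exp(-t). La derivada de la aceleración da la sacudida: j(t) = -2·exp(-t). La derivada de la sacudida da el snap: s(t) = 2·exp(-t). Usando s(t) = 2·exp(-t) y sustituyendo t = log(2), encontramos s = 1.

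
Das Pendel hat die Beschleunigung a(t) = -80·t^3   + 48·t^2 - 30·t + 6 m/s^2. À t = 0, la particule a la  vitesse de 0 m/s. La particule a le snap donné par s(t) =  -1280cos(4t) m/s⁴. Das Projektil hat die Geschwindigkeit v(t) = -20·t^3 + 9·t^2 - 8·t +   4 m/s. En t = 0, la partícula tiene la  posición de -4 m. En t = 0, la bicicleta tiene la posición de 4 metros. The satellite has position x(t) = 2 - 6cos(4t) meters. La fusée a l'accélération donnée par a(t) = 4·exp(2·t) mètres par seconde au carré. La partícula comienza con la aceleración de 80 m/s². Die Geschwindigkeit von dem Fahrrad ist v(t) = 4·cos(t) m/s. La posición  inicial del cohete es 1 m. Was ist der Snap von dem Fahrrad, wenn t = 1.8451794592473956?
Ausgehend von der Geschwindigkeit v(t) = 4·cos(t), nehmen wir 3 Ableitungen. Mit d/dt von v(t) finden wir a(t) = -4·sin(t). Durch Ableiten von der Beschleunigung erhalten wir den Ruck: j(t) = -4·cos(t). Mit d/dt von j(t) finden wir s(t) = 4·sin(t). Mit s(t) = 4·sin(t) und Einsetzen von t = 1.8451794592473956, finden wir s = 3.85037009198781.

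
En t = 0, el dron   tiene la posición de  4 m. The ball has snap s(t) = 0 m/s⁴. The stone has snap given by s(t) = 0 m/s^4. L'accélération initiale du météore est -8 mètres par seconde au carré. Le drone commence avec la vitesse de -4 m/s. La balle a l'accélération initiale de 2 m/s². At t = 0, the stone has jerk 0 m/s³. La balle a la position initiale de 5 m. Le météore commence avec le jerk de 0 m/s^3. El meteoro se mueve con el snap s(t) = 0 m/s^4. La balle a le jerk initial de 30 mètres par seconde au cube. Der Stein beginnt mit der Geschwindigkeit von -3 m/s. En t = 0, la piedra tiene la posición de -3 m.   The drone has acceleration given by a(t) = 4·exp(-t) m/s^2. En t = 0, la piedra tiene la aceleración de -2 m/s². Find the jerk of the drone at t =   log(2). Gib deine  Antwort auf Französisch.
Nous devons dériver notre équation de l'accélération a(t) = 4·exp(-t) 1 fois. La dérivée de l'accélération donne le jerk: j(t) = -4·exp(-t). De l'équation du jerk j(t) = -4·exp(-t), nous substituons t = log(2) pour obtenir j = -2.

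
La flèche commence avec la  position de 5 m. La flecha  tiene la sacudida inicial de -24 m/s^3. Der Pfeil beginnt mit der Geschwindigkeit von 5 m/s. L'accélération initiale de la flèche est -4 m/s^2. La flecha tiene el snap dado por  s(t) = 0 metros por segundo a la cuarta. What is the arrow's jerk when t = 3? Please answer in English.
To solve this, we need to take 1 antiderivative of our snap equation s(t) = 0. The antiderivative of snap, with j(0) = -24, gives jerk: j(t) = -24. Using j(t) = -24 and substituting t = 3, we find j = -24.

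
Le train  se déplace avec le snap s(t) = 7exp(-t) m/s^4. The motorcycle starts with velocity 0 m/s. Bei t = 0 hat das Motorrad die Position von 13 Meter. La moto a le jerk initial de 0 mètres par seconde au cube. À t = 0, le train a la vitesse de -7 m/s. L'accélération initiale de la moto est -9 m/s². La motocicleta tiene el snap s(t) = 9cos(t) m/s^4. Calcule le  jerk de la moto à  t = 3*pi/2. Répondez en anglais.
To solve this, we need to take 1 antiderivative of our snap equation s(t) = 9·cos(t). Finding the integral of s(t) and using j(0) = 0: j(t) = 9·sin(t). We have jerk j(t) = 9·sin(t). Substituting t = 3*pi/2: j(3*pi/2) = -9.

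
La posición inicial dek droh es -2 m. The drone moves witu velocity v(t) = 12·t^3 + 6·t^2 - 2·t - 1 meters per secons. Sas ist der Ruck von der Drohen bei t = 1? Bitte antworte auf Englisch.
To solve this, we need to take 2 derivatives of our velocity equation v(t) = 12·t^3 + 6·t^2 - 2·t - 1. Taking d/dt of v(t), we find a(t) = 36·t^2 + 12·t - 2. Taking d/dt of a(t), we find j(t) = 72·t + 12. From the given jerk equation j(t) = 72·t + 12, we substitute t = 1 to get j = 84.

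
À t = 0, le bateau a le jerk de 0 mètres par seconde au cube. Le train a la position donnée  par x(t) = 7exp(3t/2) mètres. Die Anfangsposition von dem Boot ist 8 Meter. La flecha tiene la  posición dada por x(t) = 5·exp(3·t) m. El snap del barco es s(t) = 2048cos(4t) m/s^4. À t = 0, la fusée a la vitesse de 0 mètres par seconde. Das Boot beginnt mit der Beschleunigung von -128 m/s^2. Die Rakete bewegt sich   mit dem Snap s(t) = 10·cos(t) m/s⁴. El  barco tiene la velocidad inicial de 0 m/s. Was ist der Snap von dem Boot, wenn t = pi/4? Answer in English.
We have snap s(t) = 2048·cos(4·t). Substituting t = pi/4: s(pi/4) = -2048.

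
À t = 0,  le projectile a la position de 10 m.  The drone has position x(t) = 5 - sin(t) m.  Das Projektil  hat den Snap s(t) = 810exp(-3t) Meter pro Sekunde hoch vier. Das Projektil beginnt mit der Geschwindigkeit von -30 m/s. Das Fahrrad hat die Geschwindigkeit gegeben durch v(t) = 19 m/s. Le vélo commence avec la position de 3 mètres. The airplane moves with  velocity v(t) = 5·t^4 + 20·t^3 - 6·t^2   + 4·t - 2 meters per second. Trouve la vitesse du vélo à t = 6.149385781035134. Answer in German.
Aus der Gleichung für die Geschwindigkeit v(t) = 19, setzen wir t = 6.149385781035134 ein und erhalten v = 19.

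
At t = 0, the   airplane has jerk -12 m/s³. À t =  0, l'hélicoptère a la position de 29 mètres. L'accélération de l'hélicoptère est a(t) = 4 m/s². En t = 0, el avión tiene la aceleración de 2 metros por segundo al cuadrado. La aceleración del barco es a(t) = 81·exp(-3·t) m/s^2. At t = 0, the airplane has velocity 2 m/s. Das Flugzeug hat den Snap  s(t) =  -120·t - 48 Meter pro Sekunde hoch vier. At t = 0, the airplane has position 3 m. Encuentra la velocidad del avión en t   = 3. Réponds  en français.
Nous devons intégrer notre équation du snap s(t) = -120·t - 48 3 fois. En intégrant le snap et en utilisant la condition initiale j(0) = -12, nous obtenons j(t) = -60·t^2 - 48·t - 12. L'intégrale du jerk, avec a(0) = 2, donne l'accélération: a(t) = -20·t^3 - 24·t^2 - 12·t + 2. En prenant ∫a(t)dt et en appliquant v(0) = 2, nous trouvons v(t) = -5·t^4 - 8·t^3 - 6·t^2 + 2·t + 2. De l'équation de la vitesse v(t) = -5·t^4 - 8·t^3 - 6·t^2 + 2·t + 2, nous substituons t = 3 pour obtenir v = -667.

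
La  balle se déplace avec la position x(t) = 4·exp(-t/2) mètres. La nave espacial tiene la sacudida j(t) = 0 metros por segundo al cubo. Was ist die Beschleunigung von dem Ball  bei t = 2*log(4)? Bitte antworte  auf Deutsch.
Um dies zu lösen, müssen wir 2 Ableitungen unserer Gleichung für die Position x(t) = 4·exp(-t/2) nehmen. Durch Ableiten von der Position erhalten wir die Geschwindigkeit: v(t) = -2·exp(-t/2). Mit d/dt von v(t) finden wir a(t) = exp(-t/2). Mit a(t) = exp(-t/2) und Einsetzen von t = 2*log(4), finden wir a = 1/4.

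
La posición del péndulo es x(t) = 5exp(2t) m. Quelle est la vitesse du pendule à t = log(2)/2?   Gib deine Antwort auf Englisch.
Starting from position x(t) = 5·exp(2·t), we take 1 derivative. Taking d/dt of x(t), we find v(t) = 10·exp(2·t). We have velocity v(t) = 10·exp(2·t). Substituting t = log(2)/2: v(log(2)/2) = 20.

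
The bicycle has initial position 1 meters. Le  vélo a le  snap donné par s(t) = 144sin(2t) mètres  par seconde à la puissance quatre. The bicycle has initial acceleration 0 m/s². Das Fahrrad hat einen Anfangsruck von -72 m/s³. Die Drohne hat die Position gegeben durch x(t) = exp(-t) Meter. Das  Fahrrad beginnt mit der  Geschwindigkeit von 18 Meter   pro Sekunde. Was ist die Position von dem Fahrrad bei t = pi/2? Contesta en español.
Necesitamos integrar nuestra ecuación del snap s(t) = 144·sin(2·t) 4 veces. Tomando ∫s(t)dt y aplicando j(0) = -72, encontramos j(t) = -72·cos(2·t). La antiderivada de la sacudida, con a(0) = 0, da la aceleración: a(t) = -36·sin(2·t). Tomando ∫a(t)dt y aplicando v(0) = 18, encontramos v(t) = 18·cos(2·t). La antiderivada de la velocidad, con x(0) = 1, da la posición: x(t) = 9·sin(2·t) + 1. Usando x(t) = 9·sin(2·t) + 1 y sustituyendo t = pi/2, encontramos x = 1.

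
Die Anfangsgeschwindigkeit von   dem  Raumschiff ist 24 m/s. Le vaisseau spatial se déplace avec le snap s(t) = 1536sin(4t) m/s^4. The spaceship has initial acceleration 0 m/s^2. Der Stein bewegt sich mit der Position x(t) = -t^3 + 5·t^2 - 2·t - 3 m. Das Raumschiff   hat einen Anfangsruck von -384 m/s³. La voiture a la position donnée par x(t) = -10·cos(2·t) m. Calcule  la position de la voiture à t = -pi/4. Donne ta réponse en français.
Nous avons la position x(t) = -10·cos(2·t). En substituant t = -pi/4: x(-pi/4) = 0.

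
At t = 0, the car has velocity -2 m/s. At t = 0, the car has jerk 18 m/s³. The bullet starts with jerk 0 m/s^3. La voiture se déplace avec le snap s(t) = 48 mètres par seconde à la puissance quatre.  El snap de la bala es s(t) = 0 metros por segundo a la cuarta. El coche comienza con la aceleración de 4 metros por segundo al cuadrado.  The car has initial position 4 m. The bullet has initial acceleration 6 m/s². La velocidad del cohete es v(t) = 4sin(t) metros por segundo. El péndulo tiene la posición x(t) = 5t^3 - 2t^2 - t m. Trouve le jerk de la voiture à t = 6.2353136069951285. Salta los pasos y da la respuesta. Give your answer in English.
At t = 6.2353136069951285, j = 317.295053135766.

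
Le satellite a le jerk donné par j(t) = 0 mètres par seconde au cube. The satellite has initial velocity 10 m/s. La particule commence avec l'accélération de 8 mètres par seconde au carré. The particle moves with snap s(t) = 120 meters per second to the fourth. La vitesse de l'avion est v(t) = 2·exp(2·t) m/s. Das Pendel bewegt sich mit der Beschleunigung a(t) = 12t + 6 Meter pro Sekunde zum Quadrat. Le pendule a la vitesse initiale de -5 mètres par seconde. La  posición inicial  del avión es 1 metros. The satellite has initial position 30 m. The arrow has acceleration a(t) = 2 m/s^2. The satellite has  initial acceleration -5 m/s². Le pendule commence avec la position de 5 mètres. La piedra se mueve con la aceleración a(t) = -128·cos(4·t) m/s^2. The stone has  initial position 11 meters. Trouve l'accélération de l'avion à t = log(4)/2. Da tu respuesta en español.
Partiendo de la velocidad v(t) = 2·exp(2·t), tomamos 1 derivada. La derivada de la velocidad da la aceleración: a(t) = 4·exp(2·t). De la ecuación de la aceleración a(t) = 4·exp(2·t), sustituimos t = log(4)/2 para obtener a = 16.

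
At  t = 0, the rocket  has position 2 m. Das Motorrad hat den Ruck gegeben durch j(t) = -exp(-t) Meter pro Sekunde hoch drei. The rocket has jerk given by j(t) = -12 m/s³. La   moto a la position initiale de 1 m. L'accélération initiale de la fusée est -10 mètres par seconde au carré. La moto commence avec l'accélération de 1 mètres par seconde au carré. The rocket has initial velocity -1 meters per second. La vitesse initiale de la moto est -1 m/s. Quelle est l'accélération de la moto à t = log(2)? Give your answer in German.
Wir müssen die Stammfunktion unserer Gleichung für den Ruck j(t) = -exp(-t) 1-mal finden. Die Stammfunktion von dem Ruck, mit a(0) = 1, ergibt die Beschleunigung: a(t) = exp(-t). Wir haben die Beschleunigung a(t) = exp(-t). Durch Einsetzen von t = log(2): a(log(2)) = 1/2.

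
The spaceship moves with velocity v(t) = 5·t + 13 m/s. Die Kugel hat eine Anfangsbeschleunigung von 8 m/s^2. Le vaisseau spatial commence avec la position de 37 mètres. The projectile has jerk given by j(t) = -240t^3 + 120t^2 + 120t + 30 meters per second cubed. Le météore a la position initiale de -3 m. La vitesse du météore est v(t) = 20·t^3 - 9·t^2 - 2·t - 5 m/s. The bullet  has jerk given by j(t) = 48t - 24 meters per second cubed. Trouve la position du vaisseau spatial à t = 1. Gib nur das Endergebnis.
La position à t = 1 est x = 105/2.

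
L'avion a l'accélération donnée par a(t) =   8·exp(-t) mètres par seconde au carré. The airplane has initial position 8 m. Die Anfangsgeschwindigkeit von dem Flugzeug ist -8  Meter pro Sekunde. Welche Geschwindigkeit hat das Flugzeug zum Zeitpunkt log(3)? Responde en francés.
Nous devons intégrer notre équation de l'accélération a(t) = 8·exp(-t) 1 fois. En prenant ∫a(t)dt et en appliquant v(0) = -8, nous trouvons v(t) = -8·exp(-t). De l'équation de la vitesse v(t) = -8·exp(-t), nous substituons t = log(3) pour obtenir v = -8/3.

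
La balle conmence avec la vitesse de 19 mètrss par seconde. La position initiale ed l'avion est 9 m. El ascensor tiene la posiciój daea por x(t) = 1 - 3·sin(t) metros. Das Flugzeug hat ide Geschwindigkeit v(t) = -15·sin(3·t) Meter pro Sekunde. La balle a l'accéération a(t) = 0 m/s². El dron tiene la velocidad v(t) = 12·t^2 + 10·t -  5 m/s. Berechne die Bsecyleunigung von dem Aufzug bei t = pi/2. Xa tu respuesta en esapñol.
Debemos derivar nuestra ecuación de la posición x(t) = 1 - 3·sin(t) 2 veces. Tomando d/dt de x(t), encontramos v(t) = -3·cos(t). La derivada de la velocidad da la aceleración: a(t) = 3·sin(t). Tenemos la aceleración a(t) = 3·sin(t). Sustituyendo t = pi/2: a(pi/2) = 3.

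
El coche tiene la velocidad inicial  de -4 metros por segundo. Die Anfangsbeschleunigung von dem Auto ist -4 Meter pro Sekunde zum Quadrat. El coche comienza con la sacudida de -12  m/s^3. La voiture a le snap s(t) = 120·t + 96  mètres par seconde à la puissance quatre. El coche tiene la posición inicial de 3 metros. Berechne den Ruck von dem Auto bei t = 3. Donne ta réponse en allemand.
Ausgehend von dem Snap s(t) = 120·t + 96, nehmen wir 1 Integral. Mit ∫s(t)dt und Anwendung von j(0) = -12, finden wir j(t) = 60·t^2 + 96·t - 12. Wir haben den Ruck j(t) = 60·t^2 + 96·t - 12. Durch Einsetzen von t = 3: j(3) = 816.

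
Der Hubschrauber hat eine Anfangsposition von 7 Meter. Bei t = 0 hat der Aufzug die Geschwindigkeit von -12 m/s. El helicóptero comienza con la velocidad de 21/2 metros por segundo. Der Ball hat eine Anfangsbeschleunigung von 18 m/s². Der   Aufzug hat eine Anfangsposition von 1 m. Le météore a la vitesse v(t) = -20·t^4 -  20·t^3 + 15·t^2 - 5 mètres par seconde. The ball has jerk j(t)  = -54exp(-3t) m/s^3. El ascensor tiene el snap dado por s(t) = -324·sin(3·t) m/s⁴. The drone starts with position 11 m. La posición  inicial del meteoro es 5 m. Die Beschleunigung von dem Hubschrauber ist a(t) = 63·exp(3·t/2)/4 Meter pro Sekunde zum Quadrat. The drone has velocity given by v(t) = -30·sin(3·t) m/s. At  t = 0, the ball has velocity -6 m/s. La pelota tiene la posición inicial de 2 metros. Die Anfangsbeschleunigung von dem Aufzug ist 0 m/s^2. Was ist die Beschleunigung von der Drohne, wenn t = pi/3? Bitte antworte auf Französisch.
En partant de la vitesse v(t) = -30·sin(3·t), nous prenons 1 dérivée. La dérivée de la vitesse donne l'accélération: a(t) = -90·cos(3·t). Nous avons l'accélération a(t) = -90·cos(3·t). En substituant t = pi/3: a(pi/3) = 90.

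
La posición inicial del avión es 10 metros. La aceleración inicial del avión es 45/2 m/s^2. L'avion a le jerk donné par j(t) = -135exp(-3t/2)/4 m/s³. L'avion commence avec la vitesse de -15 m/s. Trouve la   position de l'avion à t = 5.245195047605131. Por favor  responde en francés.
Pour résoudre ceci, nous devons prendre 3 intégrales de notre équation du jerk j(t) = -135·exp(-3·t/2)/4. En intégrant le jerk et en utilisant la condition initiale a(0) = 45/2, nous obtenons a(t) = 45·exp(-3·t/2)/2. En prenant ∫a(t)dt et en appliquant v(0) = -15, nous trouvons v(t) = -15·exp(-3·t/2). La primitive de la vitesse est la position. En utilisant x(0) = 10, nous obtenons x(t) = 10·exp(-3·t/2). Nous avons la position x(t) = 10·exp(-3·t/2). En substituant t = 5.245195047605131: x(5.245195047605131) = 0.00382878607236910.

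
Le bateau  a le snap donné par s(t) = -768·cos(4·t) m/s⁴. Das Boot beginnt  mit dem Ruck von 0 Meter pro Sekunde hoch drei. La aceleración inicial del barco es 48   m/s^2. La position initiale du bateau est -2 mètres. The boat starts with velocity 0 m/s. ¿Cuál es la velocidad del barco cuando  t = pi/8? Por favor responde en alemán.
Ausgehend von dem Snap s(t) = -768·cos(4·t), nehmen wir 3 Integrale. Durch Integration von dem Snap und Verwendung der Anfangsbedingung j(0) = 0, erhalten wir j(t) = -192·sin(4·t). Die Stammfunktion von dem Ruck ist die Beschleunigung. Mit a(0) = 48 erhalten wir a(t) = 48·cos(4·t). Die Stammfunktion von der Beschleunigung, mit v(0) = 0, ergibt die Geschwindigkeit: v(t) = 12·sin(4·t). Aus der Gleichung für die Geschwindigkeit v(t) = 12·sin(4·t), setzen wir t = pi/8 ein und erhalten v = 12.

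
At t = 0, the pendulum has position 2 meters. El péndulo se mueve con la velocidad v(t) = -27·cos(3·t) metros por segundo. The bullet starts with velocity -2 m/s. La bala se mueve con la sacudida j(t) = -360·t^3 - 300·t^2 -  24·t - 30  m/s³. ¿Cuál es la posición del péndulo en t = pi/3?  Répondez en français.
Nous devons intégrer notre équation de la vitesse v(t) = -27·cos(3·t) 1 fois. En intégrant la vitesse et en utilisant la condition initiale x(0) = 2, nous obtenons x(t) = 2 - 9·sin(3·t). En utilisant x(t) = 2 - 9·sin(3·t) et en substituant t = pi/3, nous trouvons x = 2.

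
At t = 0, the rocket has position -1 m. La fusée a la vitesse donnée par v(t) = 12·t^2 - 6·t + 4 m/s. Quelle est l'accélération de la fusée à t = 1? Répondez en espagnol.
Debemos derivar nuestra ecuación de la velocidad v(t) = 12·t^2 - 6·t + 4 1 vez. Tomando d/dt de v(t), encontramos a(t) = 24·t - 6. Usando a(t) = 24·t - 6 y sustituyendo t = 1, encontramos a = 18.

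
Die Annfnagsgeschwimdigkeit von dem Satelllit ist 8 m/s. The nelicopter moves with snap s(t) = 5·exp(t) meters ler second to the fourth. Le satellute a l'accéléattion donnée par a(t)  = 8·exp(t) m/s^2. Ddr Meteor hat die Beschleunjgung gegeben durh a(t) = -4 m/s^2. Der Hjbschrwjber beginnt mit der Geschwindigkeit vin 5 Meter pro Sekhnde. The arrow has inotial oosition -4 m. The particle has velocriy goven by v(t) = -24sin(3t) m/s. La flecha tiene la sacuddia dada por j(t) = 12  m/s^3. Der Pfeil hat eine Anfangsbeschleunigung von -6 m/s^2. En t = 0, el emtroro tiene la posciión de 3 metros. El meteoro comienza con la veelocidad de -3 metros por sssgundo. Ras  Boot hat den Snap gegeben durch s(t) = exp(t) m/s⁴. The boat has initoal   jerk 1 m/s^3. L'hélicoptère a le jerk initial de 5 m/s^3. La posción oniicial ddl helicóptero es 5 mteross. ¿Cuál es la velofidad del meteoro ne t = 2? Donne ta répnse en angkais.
Starting from acceleration a(t) = -4, we take 1 antiderivative. Taking ∫a(t)dt and applying v(0) = -3, we find v(t) = -4·t - 3. Using v(t) = -4·t - 3 and substituting t = 2, we find v = -11.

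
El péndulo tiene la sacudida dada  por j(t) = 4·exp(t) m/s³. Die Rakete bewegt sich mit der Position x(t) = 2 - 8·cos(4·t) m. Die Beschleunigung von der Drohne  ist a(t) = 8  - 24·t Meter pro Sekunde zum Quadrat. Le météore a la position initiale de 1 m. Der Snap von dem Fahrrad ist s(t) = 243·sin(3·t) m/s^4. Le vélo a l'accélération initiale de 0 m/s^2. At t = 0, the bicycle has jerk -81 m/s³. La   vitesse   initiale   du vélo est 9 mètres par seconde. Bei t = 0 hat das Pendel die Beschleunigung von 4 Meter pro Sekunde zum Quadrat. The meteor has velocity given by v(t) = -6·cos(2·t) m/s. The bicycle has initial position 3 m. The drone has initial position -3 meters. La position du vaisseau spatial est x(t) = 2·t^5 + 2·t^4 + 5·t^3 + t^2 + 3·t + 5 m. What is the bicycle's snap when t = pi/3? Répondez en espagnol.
De la ecuación del snap s(t) = 243·sin(3·t), sustituimos t = pi/3 para obtener s = 0.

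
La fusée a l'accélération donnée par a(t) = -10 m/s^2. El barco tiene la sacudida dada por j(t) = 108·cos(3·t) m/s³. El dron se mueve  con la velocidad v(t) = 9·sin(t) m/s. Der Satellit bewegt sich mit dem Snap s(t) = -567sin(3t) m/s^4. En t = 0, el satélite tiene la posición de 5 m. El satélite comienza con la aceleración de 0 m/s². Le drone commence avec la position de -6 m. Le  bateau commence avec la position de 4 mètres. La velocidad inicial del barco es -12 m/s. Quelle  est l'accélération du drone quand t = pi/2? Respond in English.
To solve this, we need to take 1 derivative of our velocity equation v(t) = 9·sin(t). Taking d/dt of v(t), we find a(t) = 9·cos(t). From the given acceleration equation a(t) = 9·cos(t), we substitute t = pi/2 to get a = 0.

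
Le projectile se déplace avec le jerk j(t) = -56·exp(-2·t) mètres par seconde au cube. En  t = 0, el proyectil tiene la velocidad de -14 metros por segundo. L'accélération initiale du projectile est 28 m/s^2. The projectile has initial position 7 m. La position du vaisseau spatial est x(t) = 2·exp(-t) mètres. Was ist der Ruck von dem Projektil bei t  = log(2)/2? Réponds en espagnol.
Tenemos la sacudida j(t) = -56·exp(-2·t). Sustituyendo t = log(2)/2: j(log(2)/2) = -28.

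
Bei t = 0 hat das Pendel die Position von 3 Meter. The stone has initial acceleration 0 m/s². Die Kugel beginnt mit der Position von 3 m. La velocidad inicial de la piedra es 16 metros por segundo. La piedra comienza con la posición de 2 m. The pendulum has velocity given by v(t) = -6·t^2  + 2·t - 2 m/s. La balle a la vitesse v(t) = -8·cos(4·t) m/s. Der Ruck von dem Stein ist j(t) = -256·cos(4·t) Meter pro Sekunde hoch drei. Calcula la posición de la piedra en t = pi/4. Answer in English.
We must find the integral of our jerk equation j(t) = -256·cos(4·t) 3 times. Taking ∫j(t)dt and applying a(0) = 0, we find a(t) = -64·sin(4·t). Integrating acceleration and using the initial condition v(0) = 16, we get v(t) = 16·cos(4·t). Taking ∫v(t)dt and applying x(0) = 2, we find x(t) = 4·sin(4·t) + 2. From the given position equation x(t) = 4·sin(4·t) + 2, we substitute t = pi/4 to get x = 2.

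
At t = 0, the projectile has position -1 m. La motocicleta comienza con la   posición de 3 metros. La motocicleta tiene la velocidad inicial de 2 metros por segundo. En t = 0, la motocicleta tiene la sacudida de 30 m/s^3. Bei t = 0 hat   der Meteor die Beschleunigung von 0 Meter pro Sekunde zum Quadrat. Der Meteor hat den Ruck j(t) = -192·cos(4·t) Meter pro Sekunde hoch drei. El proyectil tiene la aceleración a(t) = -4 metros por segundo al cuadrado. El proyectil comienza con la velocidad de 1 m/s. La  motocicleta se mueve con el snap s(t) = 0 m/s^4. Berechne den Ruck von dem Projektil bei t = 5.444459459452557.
Wir müssen unsere Gleichung für die Beschleunigung a(t) = -4 1-mal ableiten. Durch Ableiten von der Beschleunigung erhalten wir den Ruck: j(t) = 0. Aus der Gleichung für den Ruck j(t) = 0, setzen wir t = 5.444459459452557 ein und erhalten j = 0.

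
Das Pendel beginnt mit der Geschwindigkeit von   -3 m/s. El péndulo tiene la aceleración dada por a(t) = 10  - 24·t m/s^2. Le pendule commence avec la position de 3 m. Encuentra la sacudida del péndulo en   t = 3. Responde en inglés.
To solve this, we need to take 1 derivative of our acceleration equation a(t) = 10 - 24·t. Differentiating acceleration, we get jerk: j(t) = -24. We have jerk j(t) = -24. Substituting t = 3: j(3) = -24.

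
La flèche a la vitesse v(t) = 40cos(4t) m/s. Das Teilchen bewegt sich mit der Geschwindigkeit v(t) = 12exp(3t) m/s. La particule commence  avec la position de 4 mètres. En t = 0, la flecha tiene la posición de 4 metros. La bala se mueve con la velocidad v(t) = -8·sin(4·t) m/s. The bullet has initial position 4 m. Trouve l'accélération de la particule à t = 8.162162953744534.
Pour résoudre ceci, nous devons prendre 1 dérivée de notre équation de la vitesse v(t) = 12·exp(3·t). En prenant d/dt de v(t), nous trouvons a(t) = 36·exp(3·t). De l'équation de l'accélération a(t) = 36·exp(3·t), nous substituons t = 8.162162953744534 pour obtenir a = 1551134631970.96.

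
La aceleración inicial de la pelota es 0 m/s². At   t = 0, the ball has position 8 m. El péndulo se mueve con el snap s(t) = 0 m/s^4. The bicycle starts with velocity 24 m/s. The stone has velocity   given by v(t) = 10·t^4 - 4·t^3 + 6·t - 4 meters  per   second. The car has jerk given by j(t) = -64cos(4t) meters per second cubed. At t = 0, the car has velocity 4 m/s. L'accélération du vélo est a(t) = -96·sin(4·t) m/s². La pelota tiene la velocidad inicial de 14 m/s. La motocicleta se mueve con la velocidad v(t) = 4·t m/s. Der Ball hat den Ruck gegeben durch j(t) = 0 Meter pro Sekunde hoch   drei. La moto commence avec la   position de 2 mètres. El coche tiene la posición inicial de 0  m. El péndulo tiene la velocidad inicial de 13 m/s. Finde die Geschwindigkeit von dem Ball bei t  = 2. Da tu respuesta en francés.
Nous devons trouver la primitive de notre équation du jerk j(t) = 0 2 fois. En intégrant le jerk et en utilisant la condition initiale a(0) = 0, nous obtenons a(t) = 0. En intégrant l'accélération et en utilisant la condition initiale v(0) = 14, nous obtenons v(t) = 14. En utilisant v(t) = 14 et en substituant t = 2, nous trouvons v = 14.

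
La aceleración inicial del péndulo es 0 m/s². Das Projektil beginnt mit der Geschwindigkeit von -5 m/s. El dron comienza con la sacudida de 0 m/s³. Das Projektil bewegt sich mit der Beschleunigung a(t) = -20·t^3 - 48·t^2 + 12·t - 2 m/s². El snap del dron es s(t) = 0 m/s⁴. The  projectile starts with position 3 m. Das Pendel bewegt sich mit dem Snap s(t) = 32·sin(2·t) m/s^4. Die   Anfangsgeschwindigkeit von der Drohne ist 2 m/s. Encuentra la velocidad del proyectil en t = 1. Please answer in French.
En partant de l'accélération a(t) = -20·t^3 - 48·t^2 + 12·t - 2, nous prenons 1 primitive. L'intégrale de l'accélération, avec v(0) = -5, donne la vitesse: v(t) = -5·t^4 - 16·t^3 + 6·t^2 - 2·t - 5. Nous avons la vitesse v(t) = -5·t^4 - 16·t^3 + 6·t^2 - 2·t - 5. En substituant t = 1: v(1) = -22.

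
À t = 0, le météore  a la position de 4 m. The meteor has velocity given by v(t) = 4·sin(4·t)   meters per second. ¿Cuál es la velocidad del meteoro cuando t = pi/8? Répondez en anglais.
From the given velocity equation v(t) = 4·sin(4·t), we substitute t = pi/8 to get v = 4.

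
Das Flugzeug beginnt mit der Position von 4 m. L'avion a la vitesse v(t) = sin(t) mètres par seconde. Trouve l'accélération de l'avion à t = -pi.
Nous devons dériver notre équation de la vitesse v(t) = sin(t) 1 fois. En dérivant la vitesse, nous obtenons l'accélération: a(t) = cos(t). En utilisant a(t) = cos(t) et en substituant t = -pi, nous trouvons a = -1.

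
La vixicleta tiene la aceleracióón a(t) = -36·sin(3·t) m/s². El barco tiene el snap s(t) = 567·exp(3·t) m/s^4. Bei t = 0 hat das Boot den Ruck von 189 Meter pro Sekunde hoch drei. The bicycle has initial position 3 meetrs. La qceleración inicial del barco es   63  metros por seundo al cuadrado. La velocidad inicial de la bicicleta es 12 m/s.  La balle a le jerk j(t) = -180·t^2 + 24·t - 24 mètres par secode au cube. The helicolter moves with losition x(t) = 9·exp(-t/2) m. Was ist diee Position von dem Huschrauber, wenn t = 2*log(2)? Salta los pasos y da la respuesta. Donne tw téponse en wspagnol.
En t = 2*log(2), x = 9/2.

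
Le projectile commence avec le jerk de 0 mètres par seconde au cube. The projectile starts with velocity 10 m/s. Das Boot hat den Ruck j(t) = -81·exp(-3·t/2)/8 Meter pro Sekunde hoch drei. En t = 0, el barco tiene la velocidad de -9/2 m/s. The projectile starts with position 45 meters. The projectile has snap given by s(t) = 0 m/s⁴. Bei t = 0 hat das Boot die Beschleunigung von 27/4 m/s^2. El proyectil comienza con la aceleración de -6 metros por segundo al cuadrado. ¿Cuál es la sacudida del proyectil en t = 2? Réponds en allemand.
Wir müssen unsere Gleichung für den Snap s(t) = 0 1-mal integrieren. Durch Integration von dem Snap und Verwendung der Anfangsbedingung j(0) = 0, erhalten wir j(t) = 0. Wir haben den Ruck j(t) = 0. Durch Einsetzen von t = 2: j(2) = 0.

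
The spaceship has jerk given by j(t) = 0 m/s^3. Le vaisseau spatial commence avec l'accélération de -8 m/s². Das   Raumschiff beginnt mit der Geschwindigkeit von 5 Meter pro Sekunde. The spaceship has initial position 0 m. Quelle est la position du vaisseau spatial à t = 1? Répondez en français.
Nous devons intégrer notre équation du jerk j(t) = 0 3 fois. En intégrant le jerk et en utilisant la condition initiale a(0) = -8, nous obtenons a(t) = -8. En intégrant l'accélération et en utilisant la condition initiale v(0) = 5, nous obtenons v(t) = 5 - 8·t. En prenant ∫v(t)dt et en appliquant x(0) = 0, nous trouvons x(t) = -4·t^2 + 5·t. Nous avons la position x(t) = -4·t^2 + 5·t. En substituant t = 1: x(1) = 1.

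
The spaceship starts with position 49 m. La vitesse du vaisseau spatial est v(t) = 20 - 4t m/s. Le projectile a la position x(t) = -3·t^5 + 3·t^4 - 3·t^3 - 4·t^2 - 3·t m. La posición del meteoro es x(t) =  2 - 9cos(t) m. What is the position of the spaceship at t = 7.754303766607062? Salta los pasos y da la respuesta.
At t = 7.754303766607062, x = 83.8276215225083.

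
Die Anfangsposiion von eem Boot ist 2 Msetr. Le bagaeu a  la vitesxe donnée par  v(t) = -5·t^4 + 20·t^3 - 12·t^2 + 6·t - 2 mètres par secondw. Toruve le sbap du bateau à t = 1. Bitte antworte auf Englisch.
We must differentiate our velocity equation v(t) = -5·t^4 + 20·t^3 - 12·t^2 + 6·t - 2 3 times. Taking d/dt of v(t), we find a(t) = -20·t^3 + 60·t^2 - 24·t + 6. Differentiating acceleration, we get jerk: j(t) = -60·t^2 + 120·t - 24. Differentiating jerk, we get snap: s(t) = 120 - 120·t. From the given snap equation s(t) = 120 - 120·t, we substitute t = 1 to get s = 0.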